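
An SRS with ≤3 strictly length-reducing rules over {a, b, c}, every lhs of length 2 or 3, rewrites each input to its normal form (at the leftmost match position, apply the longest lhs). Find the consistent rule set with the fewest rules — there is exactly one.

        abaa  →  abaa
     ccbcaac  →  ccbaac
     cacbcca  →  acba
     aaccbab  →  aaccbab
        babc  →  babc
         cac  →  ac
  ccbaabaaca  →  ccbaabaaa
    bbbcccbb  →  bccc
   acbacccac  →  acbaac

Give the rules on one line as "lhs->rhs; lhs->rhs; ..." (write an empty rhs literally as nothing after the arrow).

bb->; ca->a

  | abaa
  | ccbcaac => ccbaac
  | cacbcca => acbcca => acbca => acba
  | aaccbab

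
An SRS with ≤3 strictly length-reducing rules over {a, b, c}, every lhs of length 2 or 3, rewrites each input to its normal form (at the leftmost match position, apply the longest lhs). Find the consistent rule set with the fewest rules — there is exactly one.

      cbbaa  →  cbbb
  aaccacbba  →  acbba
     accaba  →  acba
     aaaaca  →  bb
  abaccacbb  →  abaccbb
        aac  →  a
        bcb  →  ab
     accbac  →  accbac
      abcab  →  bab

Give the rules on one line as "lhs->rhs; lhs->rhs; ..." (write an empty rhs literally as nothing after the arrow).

aa->b; bc->a; ca->

  | cbbaa => cbbb
  | aaccacbba => bccacbba => acacbba => acbba
  | accaba => acba
  | aaaaca => baaca => bbca => baa => bb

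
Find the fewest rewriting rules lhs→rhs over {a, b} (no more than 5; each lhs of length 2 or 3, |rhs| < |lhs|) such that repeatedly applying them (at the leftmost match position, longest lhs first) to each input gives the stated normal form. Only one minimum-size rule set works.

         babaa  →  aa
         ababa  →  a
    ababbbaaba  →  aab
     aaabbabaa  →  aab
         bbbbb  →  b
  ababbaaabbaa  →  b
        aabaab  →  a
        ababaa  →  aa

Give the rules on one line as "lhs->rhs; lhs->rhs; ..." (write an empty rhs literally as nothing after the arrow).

  | babaa => bbaa => aa
  | ababa => abba => a
  | ababbbaaba => abbbbaaba => bbaaba => aaba => aab
  | aaabbabaa => aabbabaa => aabaa => aaba => aab

aaa->aa; abb->; ba->b; bb->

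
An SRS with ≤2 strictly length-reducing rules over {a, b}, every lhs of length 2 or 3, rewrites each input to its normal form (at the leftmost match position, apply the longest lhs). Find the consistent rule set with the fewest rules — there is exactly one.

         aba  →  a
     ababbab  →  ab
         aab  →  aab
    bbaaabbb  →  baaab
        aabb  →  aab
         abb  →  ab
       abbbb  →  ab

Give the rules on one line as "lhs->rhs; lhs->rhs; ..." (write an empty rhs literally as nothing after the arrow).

aba->a; bb->b

  | aba => a
  | ababbab => abbab => abab => ab
  | aab
  | bbaaabbb => baaabbb => baaabb => baaab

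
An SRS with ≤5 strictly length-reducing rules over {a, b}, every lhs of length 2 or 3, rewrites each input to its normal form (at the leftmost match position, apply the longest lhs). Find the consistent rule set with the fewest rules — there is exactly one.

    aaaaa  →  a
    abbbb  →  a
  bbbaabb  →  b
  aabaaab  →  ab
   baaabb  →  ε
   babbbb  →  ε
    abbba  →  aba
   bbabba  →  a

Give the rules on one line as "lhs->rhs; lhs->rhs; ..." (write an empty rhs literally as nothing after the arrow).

aa->a; baa->b; bab->b; bb->

  | aaaaa => aaaa => aaa => aa => a
  | abbbb => abb => a
  | bbbaabb => baabb => bbb => b
  | aabaaab => abaaab => abab => ab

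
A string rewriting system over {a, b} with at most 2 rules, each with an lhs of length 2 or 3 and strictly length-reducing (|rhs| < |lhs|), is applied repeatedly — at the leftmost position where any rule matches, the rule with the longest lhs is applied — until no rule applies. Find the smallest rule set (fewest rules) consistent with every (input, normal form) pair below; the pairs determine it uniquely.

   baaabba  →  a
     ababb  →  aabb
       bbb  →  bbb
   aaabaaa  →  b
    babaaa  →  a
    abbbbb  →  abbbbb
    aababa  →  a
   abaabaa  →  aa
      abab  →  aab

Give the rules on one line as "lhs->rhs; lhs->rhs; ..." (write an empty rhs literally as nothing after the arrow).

aaa->b; ba->a

  | baaabba => aaabba => bbba => bba => ba => a
  | ababb => aabb
  | bbb
  | aaabaaa => bbaaa => baaa => aaa => b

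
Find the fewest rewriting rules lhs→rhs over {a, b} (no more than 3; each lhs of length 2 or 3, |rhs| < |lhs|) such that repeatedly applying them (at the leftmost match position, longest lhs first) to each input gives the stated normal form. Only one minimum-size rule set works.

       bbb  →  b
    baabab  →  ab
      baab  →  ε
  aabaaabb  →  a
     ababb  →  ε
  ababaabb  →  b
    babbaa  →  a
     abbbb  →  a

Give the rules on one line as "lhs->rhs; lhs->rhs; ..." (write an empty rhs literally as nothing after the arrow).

aa->; bab->ab; bb->

  | bbb => b
  | baabab => bbab => ab
  | baab => bb => ε
  | aabaaabb => baaabb => babb => abb => a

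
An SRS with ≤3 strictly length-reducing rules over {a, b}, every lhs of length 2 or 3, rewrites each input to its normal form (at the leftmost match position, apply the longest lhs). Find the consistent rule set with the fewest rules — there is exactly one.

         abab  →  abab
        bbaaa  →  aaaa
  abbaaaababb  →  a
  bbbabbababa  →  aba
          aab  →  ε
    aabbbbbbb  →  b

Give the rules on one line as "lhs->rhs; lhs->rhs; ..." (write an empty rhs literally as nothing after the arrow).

  | abab
  | bbaaa => aaaa
  | abbaaaababb => aaaaaababb => aaaaabb => aaab => a
  | bbbabbababa => ababbababa => abaaababa => abaaba => aba

aab->; bb->a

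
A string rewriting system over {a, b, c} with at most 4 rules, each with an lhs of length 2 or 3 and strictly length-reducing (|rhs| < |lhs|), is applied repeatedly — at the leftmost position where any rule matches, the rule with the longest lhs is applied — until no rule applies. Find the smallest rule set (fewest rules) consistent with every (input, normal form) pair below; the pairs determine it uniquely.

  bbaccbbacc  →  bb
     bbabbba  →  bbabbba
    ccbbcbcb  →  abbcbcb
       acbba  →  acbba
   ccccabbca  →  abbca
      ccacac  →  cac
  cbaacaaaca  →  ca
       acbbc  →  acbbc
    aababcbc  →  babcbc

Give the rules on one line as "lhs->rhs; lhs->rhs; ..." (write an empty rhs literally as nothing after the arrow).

aa->; baa->; cc->a

  | bbaccbbacc => bbaabbacc => bbbacc => bbbaa => bb
  | bbabbba
  | ccbbcbcb => abbcbcb
  | acbba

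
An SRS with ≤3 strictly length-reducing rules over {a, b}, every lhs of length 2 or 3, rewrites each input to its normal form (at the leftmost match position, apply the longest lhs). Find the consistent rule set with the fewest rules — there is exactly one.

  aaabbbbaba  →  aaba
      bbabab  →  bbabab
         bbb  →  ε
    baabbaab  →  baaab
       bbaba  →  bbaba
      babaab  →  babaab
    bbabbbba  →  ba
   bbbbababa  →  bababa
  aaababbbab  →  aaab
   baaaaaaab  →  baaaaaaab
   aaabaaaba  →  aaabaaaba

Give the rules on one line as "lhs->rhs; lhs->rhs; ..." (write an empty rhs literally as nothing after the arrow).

abb->; bbb->

  | aaabbbbaba => aabbaba => aaba
  | bbabab
  | bbb => ε
  | baabbaab => baaab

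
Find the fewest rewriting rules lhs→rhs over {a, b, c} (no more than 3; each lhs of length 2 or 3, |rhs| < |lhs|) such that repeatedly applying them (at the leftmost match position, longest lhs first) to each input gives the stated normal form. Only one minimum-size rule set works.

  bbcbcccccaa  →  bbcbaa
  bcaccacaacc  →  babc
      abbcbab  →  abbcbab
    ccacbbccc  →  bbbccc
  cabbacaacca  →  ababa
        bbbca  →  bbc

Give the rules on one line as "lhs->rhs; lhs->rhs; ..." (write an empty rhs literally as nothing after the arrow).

ac->b; bba->bc; ca->a

  | bbcbcccccaa => bbcbccccaa => bbcbcccaa => bbcbccaa => bbcbcaa => bbcbaa
  | bcaccacaacc => baccacaacc => bbcacaacc => bbacaacc => bccaacc => bcaacc => baacc => babc
  | abbcbab
  | ccacbbccc => cacbbccc => acbbccc => bbbccc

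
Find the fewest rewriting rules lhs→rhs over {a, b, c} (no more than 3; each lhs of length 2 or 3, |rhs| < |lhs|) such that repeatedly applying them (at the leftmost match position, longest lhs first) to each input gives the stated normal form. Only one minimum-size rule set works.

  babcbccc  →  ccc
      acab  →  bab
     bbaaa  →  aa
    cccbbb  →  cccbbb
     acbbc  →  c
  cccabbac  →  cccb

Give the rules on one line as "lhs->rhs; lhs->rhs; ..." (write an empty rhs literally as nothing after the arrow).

  | babcbccc => bacbccc => bbbccc => bbccc => bccc => ccc
  | acab => bab
  | bbaaa => aa
  | cccbbb

ac->b; bba->; bc->c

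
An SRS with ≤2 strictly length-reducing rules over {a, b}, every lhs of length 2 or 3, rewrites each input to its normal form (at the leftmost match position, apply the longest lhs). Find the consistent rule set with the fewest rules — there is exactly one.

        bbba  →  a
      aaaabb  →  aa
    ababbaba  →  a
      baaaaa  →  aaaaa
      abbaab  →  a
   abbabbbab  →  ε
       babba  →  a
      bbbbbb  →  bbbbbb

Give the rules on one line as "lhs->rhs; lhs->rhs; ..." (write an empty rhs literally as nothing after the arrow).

  | bbba => bba => ba => a
  | aaaabb => aaab => aa
  | ababbaba => abbaba => baba => aba => a
  | baaaaa => aaaaa

ab->; ba->a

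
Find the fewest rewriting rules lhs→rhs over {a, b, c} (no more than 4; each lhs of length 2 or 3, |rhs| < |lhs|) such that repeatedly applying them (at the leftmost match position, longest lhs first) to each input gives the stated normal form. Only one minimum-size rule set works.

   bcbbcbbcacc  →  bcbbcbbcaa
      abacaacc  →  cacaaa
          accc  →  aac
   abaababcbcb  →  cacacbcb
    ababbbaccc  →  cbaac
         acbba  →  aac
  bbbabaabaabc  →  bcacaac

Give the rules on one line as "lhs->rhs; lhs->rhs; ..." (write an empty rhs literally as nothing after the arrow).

ab->c; abc->ac; bba->cc; cc->a

  | bcbbcbbcacc => bcbbcbbcaa
  | abacaacc => cacaacc => cacaaa
  | accc => aac
  | abaababcbcb => caababcbcb => cacabcbcb => cacacbcb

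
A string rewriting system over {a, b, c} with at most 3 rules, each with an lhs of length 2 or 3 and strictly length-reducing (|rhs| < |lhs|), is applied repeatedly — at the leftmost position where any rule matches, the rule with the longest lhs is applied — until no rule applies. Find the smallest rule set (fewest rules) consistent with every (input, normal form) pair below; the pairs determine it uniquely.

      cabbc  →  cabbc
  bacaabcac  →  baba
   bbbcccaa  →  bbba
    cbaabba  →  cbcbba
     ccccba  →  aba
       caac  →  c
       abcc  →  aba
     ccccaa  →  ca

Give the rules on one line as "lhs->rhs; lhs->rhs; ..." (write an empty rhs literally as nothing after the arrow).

aa->c; ac->c; cc->a

  | cabbc
  | bacaabcac => bcaabcac => bccbcac => babcac => babcc => baba
  | bbbcccaa => bbbacaa => bbbcaa => bbbcc => bbba
  | cbaabba => cbcbba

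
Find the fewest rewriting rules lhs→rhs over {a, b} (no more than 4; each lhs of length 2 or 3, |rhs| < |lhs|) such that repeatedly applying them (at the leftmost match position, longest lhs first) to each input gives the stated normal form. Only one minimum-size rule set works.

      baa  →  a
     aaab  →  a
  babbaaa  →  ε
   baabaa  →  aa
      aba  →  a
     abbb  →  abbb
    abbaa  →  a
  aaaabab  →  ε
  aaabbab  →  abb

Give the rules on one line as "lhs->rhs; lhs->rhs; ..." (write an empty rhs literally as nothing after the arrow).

  | baa => a
  | aaab => aba => a
  | babbaaa => bbbaaa => bbaa => ba => ε
  | baabaa => abaa => aa

aab->ba; ba->; bab->bb; bba->b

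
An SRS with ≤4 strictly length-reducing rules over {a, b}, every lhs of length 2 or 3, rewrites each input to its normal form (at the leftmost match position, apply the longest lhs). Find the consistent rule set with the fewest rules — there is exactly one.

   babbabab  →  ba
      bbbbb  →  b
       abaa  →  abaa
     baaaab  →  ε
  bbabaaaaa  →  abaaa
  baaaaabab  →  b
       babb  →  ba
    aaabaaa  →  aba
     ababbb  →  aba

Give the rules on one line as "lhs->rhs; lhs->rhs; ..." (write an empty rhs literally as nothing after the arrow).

  | babbabab => bababab => baabab => bbbab => bab => ba
  | bbbbb => bbb => b
  | abaa
  | baaaab => baabb => bbbb => bb => ε

aab->bb; bab->ba; bb->; bba->ab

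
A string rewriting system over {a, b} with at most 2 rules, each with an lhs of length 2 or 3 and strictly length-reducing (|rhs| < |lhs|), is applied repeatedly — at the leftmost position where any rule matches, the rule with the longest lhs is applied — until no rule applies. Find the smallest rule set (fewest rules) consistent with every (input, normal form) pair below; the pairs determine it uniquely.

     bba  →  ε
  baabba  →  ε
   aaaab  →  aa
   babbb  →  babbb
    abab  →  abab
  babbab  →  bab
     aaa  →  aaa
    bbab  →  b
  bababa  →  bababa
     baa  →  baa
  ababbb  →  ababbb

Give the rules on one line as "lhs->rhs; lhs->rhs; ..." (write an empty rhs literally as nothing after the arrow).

  | bba => ε
  | baabba => bba => ε
  | aaaab => aa
  | babbb

aab->; bba->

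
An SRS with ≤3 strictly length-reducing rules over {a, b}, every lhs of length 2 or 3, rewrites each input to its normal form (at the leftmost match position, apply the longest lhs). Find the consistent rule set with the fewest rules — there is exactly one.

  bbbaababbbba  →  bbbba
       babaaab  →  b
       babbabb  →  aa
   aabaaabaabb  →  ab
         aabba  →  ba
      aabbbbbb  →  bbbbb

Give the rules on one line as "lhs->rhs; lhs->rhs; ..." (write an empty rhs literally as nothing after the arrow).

  | bbbaababbbba => bbbabbbba => bbbaabba => bbbba
  | babaaab => baab => b
  | babbabb => baaabb => abb => aa
  | aabaaabaabb => aaabaabb => aaabb => ab

aab->; abb->aa; baa->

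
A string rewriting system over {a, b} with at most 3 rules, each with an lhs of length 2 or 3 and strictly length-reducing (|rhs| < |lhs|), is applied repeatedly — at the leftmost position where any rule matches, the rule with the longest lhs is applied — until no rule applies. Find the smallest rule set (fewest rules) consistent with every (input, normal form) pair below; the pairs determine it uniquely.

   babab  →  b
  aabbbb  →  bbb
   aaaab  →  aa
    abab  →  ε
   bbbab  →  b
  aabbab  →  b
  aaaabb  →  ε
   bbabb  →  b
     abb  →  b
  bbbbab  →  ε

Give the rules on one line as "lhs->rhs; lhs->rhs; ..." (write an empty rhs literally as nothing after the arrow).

aab->; ab->; bba->a

  | babab => bab => b
  | aabbbb => bbb
  | aaaab => aa
  | abab => ab => ε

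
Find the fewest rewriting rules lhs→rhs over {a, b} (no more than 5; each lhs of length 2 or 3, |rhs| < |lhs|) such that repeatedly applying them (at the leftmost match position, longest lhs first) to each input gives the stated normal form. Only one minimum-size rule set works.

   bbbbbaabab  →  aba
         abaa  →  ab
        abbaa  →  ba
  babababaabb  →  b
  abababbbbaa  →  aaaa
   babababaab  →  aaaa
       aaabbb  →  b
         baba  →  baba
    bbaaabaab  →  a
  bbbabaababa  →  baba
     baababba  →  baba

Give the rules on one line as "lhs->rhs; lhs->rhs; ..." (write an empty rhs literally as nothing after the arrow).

  | bbbbbaabab => abbbaabab => babaabab => babbab => bbaab => aaab => aba
  | abaa => ab
  | abbaa => baaa => ba
  | babababaabb => babababbb => bababbab => babbaab => bbaaab => aaaab => aaba => baa => b

aab->ba; abb->ba; baa->b; bb->a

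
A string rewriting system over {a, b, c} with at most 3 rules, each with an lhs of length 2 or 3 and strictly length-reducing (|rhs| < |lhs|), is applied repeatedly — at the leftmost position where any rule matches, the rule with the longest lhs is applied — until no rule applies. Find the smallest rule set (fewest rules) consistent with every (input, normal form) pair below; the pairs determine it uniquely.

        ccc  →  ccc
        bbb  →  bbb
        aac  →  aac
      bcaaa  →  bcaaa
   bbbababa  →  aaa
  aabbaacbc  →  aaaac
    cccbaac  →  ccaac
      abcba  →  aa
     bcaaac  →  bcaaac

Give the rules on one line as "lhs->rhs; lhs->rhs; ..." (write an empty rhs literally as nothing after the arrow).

ba->a; cb->

  | ccc
  | bbb
  | aac
  | bcaaa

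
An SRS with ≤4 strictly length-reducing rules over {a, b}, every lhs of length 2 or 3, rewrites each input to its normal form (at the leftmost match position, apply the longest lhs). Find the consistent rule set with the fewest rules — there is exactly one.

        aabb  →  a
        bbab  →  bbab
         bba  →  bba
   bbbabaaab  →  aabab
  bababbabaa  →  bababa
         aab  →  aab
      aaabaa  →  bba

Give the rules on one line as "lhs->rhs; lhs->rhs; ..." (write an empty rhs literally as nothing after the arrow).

  | aabb => a
  | bbab
  | bba
  | bbbabaaab => aabaaab => aabaab => aabab

aaa->b; abb->; baa->ba; bbb->a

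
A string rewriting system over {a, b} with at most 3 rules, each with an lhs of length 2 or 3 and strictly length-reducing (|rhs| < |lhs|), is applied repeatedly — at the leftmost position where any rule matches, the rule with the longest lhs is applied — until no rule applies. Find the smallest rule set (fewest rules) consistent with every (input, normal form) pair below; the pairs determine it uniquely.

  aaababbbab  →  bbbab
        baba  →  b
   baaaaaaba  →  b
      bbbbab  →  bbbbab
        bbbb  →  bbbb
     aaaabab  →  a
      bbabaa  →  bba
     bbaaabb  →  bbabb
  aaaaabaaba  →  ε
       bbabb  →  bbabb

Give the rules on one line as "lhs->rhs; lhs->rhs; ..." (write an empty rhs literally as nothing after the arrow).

  | aaababbbab => ababbbab => bbbab
  | baba => b
  | baaaaaaba => baaaaba => baaba => baa => b
  | bbbbab

aa->; aab->a; aba->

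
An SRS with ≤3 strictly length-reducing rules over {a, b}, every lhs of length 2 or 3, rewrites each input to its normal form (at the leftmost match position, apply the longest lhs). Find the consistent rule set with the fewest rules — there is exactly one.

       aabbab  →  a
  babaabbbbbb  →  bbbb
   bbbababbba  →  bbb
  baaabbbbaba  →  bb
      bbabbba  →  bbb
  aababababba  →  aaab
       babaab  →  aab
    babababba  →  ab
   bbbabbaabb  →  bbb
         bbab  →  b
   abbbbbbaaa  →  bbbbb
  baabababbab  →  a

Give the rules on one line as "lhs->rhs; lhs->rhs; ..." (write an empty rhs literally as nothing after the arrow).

abb->b; ba->b; bab->

  | aabbab => abab => a
  | babaabbbbbb => aabbbbbb => abbbbb => bbbb
  | bbbababbba => bbabbba => bbba => bbb
  | baaabbbbaba => baabbbbaba => babbbbaba => bbbaba => bba => bb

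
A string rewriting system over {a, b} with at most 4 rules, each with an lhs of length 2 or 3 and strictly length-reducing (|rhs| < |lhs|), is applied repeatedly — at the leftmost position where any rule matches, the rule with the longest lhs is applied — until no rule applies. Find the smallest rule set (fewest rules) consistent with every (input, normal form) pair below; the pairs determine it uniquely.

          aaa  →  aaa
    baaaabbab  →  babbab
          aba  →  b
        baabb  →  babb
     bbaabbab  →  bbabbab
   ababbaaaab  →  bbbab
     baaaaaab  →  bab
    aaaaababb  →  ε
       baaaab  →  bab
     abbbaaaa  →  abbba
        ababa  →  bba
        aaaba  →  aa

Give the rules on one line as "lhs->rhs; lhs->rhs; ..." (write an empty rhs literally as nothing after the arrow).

aab->; aba->b; baa->ba

  | aaa
  | baaaabbab => baaabbab => baabbab => babbab
  | aba => b
  | baabb => babb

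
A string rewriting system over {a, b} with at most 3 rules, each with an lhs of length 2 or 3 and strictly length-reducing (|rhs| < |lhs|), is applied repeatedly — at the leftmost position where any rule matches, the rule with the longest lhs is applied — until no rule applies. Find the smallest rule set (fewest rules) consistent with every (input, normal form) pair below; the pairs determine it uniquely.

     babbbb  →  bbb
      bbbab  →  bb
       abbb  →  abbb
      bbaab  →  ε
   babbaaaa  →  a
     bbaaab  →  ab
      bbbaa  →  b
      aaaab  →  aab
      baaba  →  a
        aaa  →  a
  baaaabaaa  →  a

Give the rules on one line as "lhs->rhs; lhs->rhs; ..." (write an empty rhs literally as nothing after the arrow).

  | babbbb => bbb
  | bbbab => bb
  | abbb
  | bbaab => bab => ε

aaa->a; ba->; bab->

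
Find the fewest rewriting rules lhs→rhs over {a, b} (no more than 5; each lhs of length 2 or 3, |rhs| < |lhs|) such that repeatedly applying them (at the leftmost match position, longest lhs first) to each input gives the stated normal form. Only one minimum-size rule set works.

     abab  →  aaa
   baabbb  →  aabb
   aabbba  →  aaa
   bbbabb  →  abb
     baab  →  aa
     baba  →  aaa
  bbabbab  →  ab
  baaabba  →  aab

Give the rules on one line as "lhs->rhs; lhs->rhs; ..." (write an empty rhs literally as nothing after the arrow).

ba->b; bab->aa; bba->b; bbb->

  | abab => aaa
  | baabbb => babbb => aabb
  | aabbba => aaa
  | bbbabb => abb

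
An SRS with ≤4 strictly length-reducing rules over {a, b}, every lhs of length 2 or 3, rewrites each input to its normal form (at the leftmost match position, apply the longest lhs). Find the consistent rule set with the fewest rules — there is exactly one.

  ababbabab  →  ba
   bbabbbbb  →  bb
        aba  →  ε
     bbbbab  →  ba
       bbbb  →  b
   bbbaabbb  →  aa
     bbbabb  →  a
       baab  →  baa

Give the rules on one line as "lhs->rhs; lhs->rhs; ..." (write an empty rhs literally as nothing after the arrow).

  | ababbabab => bbabab => bab => ba
  | bbabbbbb => bbbbb => bb
  | aba => ε
  | bbbbab => bab => ba

ab->a; aba->; bba->; bbb->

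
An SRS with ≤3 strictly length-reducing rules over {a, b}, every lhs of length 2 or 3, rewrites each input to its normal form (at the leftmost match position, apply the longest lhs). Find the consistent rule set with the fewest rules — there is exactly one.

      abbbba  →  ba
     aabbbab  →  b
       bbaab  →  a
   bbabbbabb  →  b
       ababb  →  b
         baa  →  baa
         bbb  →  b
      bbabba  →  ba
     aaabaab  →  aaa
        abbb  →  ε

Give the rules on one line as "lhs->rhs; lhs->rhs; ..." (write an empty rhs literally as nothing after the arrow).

ab->; bb->

  | abbbba => bbba => ba
  | aabbbab => abbab => bab => b
  | bbaab => aab => a
  | bbabbbabb => abbbabb => bbabb => abb => b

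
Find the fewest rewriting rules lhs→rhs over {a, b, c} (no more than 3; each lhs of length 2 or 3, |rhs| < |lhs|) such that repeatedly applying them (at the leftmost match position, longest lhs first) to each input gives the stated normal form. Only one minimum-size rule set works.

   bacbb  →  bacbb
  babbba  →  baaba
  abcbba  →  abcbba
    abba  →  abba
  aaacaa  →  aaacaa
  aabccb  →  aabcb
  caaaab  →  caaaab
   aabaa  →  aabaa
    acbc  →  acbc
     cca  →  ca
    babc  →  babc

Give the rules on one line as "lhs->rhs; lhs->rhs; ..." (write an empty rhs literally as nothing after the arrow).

bbb->ab; cc->c

  | bacbb
  | babbba => baaba
  | abcbba
  | abba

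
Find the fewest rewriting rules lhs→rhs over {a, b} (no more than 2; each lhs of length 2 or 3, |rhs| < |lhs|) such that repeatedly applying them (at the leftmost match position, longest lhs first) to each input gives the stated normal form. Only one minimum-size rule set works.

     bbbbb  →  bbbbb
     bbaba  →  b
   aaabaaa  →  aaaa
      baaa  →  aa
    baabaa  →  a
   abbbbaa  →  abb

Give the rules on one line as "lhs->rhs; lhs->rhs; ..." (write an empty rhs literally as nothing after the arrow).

  | bbbbb
  | bbaba => bba => b
  | aaabaaa => aaaa
  | baaa => aa

aba->; ba->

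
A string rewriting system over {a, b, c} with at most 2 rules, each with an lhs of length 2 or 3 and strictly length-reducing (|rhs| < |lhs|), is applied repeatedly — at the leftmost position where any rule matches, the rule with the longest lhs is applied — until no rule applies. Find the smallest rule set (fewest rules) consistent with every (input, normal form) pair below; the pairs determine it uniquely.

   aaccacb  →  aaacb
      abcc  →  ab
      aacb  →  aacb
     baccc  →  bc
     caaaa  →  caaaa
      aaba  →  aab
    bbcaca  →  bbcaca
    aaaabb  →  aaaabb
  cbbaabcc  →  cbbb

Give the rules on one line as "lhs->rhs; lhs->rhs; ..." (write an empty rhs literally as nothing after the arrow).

ba->b; cc->

  | aaccacb => aaacb
  | abcc => ab
  | aacb
  | baccc => bccc => bc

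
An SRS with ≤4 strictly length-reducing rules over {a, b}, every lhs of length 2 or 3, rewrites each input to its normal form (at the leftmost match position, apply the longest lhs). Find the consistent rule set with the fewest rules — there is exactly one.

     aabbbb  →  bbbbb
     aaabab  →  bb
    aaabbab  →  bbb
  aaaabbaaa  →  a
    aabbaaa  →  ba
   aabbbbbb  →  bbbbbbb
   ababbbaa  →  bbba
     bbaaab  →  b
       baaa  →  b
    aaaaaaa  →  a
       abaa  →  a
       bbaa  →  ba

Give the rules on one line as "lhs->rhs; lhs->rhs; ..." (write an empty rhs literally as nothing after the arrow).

  | aabbbb => bbbbb
  | aaabab => bab => bb
  | aaabbab => bbab => bbb
  | aaaabbaaa => abbaaa => bbaaa => baa => a

aa->b; aaa->; ab->b; baa->a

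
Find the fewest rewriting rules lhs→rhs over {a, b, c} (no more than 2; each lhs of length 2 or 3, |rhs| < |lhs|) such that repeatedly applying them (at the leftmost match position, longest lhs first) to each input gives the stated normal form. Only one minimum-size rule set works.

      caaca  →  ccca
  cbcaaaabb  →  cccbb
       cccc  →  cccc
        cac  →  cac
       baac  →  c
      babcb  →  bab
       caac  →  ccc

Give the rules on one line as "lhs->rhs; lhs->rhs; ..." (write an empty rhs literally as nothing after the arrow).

  | caaca => ccca
  | cbcaaaabb => caaaabb => ccaabb => cccbb
  | cccc
  | cac

aa->c; bc->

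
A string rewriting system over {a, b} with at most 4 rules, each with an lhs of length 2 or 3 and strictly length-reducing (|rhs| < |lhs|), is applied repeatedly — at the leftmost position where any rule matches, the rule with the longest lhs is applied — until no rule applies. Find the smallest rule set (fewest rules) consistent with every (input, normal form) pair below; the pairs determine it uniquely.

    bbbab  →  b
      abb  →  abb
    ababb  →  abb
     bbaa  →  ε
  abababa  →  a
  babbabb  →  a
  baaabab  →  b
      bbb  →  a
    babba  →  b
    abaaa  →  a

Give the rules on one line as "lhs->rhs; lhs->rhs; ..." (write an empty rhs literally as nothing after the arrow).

aa->; ba->; bbb->a

  | bbbab => aab => b
  | abb
  | ababb => abb
  | bbaa => ba => ε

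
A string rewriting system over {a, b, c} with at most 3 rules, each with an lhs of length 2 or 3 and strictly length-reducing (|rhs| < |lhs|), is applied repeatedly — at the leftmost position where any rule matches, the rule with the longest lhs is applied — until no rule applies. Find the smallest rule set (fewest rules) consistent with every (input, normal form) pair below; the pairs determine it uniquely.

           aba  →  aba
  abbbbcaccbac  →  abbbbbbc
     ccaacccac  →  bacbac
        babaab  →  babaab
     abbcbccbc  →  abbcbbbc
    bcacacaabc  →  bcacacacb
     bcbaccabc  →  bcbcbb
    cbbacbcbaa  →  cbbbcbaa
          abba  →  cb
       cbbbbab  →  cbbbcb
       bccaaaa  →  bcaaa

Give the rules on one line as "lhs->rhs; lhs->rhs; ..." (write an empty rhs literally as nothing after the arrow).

  | aba
  | abbbbcaccbac => abbbbcabbac => abbbbcabcc => abbbbccbc => abbbbbbc
  | ccaacccac => baacccac => baabcac => bacbac
  | babaab

abc->cb; bba->bc; cc->b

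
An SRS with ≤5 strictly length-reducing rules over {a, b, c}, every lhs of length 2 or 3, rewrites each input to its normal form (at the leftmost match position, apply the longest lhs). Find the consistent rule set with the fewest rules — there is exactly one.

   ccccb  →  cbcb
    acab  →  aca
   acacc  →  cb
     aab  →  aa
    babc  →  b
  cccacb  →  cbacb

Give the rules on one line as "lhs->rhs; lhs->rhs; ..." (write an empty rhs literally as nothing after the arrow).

ab->a; abc->; acc->cc; ccc->cb

  | ccccb => cbcb
  | acab => aca
  | acacc => accc => ccc => cb
  | aab => aa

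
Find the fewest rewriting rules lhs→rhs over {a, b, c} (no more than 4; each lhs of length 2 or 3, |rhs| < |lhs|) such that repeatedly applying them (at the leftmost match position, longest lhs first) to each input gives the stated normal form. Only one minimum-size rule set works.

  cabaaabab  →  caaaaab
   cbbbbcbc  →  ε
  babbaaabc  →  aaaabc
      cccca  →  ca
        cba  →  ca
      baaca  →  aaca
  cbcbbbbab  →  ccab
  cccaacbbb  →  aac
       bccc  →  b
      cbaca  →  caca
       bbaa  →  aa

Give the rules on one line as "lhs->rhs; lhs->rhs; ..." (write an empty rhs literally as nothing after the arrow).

ba->a; cb->c; ccc->

  | cabaaabab => caaaabab => caaaaab
  | cbbbbcbc => cbbbcbc => cbbcbc => cbcbc => ccbc => ccc => ε
  | babbaaabc => abbaaabc => abaaabc => aaaabc
  | cccca => ca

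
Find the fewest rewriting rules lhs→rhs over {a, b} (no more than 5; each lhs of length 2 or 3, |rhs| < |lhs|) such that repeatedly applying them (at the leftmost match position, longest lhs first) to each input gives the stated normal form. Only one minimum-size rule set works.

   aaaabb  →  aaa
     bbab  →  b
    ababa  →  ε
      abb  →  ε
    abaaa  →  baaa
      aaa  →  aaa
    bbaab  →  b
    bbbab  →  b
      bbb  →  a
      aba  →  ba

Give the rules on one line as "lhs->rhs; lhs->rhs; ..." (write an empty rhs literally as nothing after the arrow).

ab->b; abb->; bba->; bbb->a

  | aaaabb => aaa
  | bbab => b
  | ababa => baba => bba => ε
  | abb => ε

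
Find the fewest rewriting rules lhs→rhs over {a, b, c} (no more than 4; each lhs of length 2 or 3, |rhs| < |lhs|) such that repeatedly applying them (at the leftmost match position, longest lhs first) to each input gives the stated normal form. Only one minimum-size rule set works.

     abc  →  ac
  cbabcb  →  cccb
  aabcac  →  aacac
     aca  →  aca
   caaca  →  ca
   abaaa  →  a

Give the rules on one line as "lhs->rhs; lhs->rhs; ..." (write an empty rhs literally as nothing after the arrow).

  | abc => ac
  | cbabcb => ccbcb => cccb
  | aabcac => aacac
  | aca

ba->c; bc->c; caa->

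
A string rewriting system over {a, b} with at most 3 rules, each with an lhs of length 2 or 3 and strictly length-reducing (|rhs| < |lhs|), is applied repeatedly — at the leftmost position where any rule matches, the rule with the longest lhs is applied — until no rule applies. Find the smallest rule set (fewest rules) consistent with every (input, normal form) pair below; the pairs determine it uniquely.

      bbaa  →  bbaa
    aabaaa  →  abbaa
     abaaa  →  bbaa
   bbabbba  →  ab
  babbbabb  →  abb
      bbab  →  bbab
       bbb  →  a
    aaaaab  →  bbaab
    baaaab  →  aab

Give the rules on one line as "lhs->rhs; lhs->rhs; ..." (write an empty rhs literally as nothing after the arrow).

  | bbaa
  | aabaaa => abbaa
  | abaaa => bbaa
  | bbabbba => bbaaa => bbbb => ab

aaa->bb; aba->bb; bbb->a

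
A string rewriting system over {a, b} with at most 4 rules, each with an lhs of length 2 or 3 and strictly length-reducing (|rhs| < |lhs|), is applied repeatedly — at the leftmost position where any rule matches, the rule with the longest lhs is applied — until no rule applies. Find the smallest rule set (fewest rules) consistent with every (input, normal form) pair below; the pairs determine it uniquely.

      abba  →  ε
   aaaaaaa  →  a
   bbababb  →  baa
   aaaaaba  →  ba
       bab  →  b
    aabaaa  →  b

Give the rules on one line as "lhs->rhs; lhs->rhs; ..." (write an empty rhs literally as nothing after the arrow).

aaa->; ab->b; abb->aa; bb->b

  | abba => aaa => ε
  | aaaaaaa => aaaa => a
  | bbababb => bababb => bbabb => babb => baa
  | aaaaaba => aaba => aba => ba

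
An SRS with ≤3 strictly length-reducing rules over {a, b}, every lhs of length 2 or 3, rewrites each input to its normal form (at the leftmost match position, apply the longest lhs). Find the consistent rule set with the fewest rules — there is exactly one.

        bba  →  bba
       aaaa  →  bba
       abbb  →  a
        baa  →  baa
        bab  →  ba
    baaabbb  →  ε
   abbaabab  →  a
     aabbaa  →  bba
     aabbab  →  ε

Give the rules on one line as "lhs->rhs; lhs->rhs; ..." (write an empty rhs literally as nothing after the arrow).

aaa->bb; ab->a; bbb->

  | bba
  | aaaa => bba
  | abbb => abb => ab => a
  | baa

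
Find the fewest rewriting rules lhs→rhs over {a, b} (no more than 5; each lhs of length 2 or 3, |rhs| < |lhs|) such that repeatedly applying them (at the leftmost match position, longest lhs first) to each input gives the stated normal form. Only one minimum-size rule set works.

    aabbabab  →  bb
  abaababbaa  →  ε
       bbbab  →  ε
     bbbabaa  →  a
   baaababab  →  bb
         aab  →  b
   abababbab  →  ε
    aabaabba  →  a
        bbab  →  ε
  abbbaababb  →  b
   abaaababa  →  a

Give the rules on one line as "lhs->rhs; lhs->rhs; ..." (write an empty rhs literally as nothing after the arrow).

aa->; aaa->b; ba->a; bab->aa

  | aabbabab => bbabab => baaab => aaab => bb
  | abaababbaa => aaababbaa => bbabbaa => baabaa => aabaa => baa => aa => ε
  | bbbab => bbaa => baa => aa => ε
  | bbbabaa => bbaaaa => baaaa => aaaa => ba => a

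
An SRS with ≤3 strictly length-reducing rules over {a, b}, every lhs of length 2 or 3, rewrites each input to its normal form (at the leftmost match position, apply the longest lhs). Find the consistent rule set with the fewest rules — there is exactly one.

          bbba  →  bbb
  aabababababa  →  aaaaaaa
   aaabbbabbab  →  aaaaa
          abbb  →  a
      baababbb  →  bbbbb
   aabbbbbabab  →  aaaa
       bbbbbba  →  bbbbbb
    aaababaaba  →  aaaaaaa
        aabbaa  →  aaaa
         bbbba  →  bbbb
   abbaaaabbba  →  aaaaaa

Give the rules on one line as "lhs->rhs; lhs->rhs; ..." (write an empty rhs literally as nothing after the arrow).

ab->a; ba->b

  | bbba => bbb
  | aabababababa => aaababababa => aaaabababa => aaaaababa => aaaaaaba => aaaaaaa
  | aaabbbabbab => aaabbabbab => aaababbab => aaaabbab => aaaabab => aaaaab => aaaaa
  | abbb => abb => ab => a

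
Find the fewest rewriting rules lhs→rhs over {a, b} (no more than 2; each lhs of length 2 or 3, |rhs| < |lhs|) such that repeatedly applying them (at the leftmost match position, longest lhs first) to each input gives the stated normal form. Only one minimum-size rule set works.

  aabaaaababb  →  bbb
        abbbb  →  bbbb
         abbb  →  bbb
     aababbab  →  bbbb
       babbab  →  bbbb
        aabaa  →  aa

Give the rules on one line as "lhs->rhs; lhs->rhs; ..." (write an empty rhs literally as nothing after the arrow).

  | aabaaaababb => abaaaababb => baaaababb => aaaababb => aaababb => aababb => ababb => babb => bbb
  | abbbb => bbbb
  | abbb => bbb
  | aababbab => ababbab => babbab => bbbab => bbbb

ab->b; baa->aa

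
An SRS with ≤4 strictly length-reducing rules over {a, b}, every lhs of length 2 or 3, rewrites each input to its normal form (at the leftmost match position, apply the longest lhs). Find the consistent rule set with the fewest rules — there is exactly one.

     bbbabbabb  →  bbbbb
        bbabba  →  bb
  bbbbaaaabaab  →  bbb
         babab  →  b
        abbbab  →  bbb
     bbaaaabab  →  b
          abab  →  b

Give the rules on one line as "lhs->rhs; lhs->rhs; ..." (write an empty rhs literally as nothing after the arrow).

  | bbbabbabb => bbbbabb => bbbbb
  | bbabba => bbba => bb
  | bbbbaaaabaab => bbbaabaab => bbbaab => bbb
  | babab => bab => b

ab->b; ba->; baa->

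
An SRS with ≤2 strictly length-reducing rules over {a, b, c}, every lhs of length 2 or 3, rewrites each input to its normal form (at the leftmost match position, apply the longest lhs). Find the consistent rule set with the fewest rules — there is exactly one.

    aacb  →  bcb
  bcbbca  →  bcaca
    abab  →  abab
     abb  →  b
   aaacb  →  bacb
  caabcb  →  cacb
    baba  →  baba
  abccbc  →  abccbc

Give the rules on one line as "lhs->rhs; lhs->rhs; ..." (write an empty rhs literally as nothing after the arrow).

aa->b; bb->a

  | aacb => bcb
  | bcbbca => bcaca
  | abab
  | abb => aa => b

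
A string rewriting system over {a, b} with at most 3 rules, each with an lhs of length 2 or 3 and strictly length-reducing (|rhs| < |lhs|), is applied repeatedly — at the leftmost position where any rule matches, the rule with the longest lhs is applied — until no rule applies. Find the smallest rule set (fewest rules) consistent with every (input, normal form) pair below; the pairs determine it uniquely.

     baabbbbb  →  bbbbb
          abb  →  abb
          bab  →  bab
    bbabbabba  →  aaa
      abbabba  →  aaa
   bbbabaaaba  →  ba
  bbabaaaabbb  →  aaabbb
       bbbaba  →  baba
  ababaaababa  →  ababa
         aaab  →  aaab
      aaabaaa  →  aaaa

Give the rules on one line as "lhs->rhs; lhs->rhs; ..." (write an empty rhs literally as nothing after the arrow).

baa->; bba->a

  | baabbbbb => bbbbb
  | abb
  | bab
  | bbabbabba => abbabba => aabba => aaa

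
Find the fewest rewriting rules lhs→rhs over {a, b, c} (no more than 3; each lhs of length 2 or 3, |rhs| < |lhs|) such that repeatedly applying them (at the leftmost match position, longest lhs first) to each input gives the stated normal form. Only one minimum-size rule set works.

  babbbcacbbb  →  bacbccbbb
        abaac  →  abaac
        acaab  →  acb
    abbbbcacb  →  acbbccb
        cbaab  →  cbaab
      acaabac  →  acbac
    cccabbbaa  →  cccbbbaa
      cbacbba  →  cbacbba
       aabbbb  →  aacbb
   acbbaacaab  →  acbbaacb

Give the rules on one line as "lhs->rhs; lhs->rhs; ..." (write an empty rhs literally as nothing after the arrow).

  | babbbcacbbb => bacbcacbbb => bacbccbbb
  | abaac
  | acaab => acab => acb
  | abbbbcacb => acbbcacb => acbbccb

abb->ac; ca->c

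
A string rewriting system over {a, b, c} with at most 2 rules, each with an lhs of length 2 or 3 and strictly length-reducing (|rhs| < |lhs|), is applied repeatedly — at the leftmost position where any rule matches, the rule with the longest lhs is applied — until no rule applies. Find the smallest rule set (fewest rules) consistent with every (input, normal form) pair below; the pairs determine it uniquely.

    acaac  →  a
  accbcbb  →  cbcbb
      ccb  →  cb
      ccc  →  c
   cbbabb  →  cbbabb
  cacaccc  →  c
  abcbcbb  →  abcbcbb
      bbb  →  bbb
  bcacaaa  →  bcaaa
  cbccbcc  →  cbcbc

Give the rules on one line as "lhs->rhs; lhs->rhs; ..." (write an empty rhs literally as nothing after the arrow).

ac->; cc->c

  | acaac => aac => a
  | accbcbb => cbcbb
  | ccb => cb
  | ccc => cc => c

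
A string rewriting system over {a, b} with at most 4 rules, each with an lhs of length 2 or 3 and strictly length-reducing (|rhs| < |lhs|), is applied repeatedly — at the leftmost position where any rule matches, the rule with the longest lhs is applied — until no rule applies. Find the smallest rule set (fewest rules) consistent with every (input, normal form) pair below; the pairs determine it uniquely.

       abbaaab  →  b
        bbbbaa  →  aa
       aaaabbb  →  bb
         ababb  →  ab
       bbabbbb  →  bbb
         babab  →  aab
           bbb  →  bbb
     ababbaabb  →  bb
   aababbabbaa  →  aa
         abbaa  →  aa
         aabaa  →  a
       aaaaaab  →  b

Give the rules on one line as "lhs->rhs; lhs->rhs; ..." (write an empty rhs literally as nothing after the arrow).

  | abbaaab => baaab => aaab => b
  | bbbbaa => bbbaa => bbaa => baa => aa
  | aaaabbb => abbb => bb
  | ababb => aabb => ab

aaa->; abb->b; ba->a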